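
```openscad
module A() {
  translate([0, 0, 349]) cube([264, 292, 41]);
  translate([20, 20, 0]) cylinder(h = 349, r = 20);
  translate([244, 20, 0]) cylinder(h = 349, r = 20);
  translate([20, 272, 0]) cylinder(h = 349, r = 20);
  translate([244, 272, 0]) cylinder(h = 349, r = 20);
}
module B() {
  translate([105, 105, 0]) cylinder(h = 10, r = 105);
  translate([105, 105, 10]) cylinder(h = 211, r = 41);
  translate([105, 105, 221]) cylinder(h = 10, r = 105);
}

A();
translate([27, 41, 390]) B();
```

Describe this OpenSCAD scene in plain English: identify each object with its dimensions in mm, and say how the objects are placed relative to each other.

A is a four-legged stool. The seat is 264×292 mm, 41 mm thick, top at z = 390 mm. It stands on four round legs, each 40 mm in diameter, from z = 0 to the seat underside, each leg's axis is inset half a diameter from the nearest pair of seat edges (so the leg's bounding box is flush with the corner).

B is a spool: two coaxial disc flanges of radius 105 mm and thickness 10 mm, joined by a core cylinder of radius 41 mm and height 211 mm. The lower flange rests on z = 0 and the three cylinders share a vertical axis.

The spool is on top of the stool, centred.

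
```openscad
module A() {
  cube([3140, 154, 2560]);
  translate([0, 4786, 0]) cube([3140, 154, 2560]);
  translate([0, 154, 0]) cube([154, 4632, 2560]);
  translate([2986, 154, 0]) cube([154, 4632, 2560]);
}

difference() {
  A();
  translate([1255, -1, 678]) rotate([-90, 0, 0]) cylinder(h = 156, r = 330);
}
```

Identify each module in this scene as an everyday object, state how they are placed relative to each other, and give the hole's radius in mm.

The subtracted cylinder has r = 330 mm.

A is a house frame. The house frame has a circular hole through its front wall. The hole's radius is 330 mm.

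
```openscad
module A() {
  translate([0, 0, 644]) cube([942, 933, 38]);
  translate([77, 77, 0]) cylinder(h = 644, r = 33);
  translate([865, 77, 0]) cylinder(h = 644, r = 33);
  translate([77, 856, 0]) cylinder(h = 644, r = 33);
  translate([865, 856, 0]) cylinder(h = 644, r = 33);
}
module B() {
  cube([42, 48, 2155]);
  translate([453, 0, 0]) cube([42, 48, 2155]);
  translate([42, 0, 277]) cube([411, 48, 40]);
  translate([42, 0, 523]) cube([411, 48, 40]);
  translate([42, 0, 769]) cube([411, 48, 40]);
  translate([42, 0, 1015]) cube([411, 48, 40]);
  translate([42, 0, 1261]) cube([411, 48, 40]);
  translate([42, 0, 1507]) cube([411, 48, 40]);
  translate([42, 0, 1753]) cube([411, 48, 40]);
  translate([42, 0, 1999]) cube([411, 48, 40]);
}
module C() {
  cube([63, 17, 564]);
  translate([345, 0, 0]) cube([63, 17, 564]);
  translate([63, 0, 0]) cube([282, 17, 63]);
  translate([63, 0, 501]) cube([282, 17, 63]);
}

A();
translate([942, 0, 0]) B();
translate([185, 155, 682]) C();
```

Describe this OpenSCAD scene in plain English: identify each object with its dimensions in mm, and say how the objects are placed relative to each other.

A is a table: top 942 mm (x) × 933 mm (y), 38 mm thick, upper face at z = 682 mm, on four round legs of 66 mm diameter, each leg's bounding box inset 44 mm from the nearest pair of top edges, running from z = 0 to the bottom of the top.

B is a wooden ladder with two side rails of 42×48 mm section and 2155 mm height, set 495 mm apart overall. Between them run 8 rectangular rungs (48 mm deep, 40 mm thick), front faces flush with the rails' −y face. The bottom of the first rung is 277 mm above the floor and each subsequent rung is 246 mm higher than the one below.

C is a picture frame with a 282×438 mm rectangular opening (x by z) and a uniform 63 mm border on every side. Frame depth is 17 mm along y. It is built from two vertical stiles running the full outside height and two horizontal rails spanning the gap between the stiles.

The ladder is against the table's +x side, with their −y faces flush. The picture frame is on top of the table.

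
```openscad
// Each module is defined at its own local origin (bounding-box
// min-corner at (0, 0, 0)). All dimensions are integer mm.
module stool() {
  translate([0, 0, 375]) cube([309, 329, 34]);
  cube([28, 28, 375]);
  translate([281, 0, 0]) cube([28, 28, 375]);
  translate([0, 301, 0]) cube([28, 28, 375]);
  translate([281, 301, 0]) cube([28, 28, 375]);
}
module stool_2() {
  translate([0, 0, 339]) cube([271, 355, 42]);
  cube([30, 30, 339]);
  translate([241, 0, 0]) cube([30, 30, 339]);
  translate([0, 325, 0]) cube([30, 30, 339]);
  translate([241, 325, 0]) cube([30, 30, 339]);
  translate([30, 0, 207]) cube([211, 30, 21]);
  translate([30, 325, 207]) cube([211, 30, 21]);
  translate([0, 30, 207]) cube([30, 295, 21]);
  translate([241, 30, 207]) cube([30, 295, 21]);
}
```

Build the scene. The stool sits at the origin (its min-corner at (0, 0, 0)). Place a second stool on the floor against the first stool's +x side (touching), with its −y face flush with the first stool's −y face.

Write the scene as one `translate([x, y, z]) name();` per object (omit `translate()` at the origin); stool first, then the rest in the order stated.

stool();
translate([309, 0, 0]) stool_2();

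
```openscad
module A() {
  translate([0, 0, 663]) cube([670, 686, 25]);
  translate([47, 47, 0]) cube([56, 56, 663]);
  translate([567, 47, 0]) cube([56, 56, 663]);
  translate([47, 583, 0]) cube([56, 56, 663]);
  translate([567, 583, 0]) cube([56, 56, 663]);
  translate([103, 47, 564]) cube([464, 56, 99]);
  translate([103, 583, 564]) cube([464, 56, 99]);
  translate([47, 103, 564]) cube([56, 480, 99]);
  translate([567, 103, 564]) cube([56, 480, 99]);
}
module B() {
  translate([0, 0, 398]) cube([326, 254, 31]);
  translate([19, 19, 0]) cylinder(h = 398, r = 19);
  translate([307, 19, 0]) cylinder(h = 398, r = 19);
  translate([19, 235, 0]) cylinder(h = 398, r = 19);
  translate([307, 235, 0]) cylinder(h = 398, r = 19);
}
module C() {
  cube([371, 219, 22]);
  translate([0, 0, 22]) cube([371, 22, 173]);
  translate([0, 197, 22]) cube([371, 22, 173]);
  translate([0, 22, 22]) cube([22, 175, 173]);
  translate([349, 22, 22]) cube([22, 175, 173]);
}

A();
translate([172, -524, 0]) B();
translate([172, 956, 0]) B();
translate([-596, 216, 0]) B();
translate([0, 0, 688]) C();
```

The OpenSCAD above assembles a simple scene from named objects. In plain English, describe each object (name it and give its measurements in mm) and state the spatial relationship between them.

A is a table with a 670×686 mm rectangular top, 25 mm thick, top surface at z = 688 mm, supported by four 56×56 mm square legs, each inset 47 mm from the nearest pair of top edges, running from the floor. Four apron rails, 56 mm thick and 99 mm tall, run between adjacent legs with their top edges flush with the underside of the top and their outer faces flush with the legs' outer faces.

B is a four-legged stool. The seat is a 326×254×31 mm slab whose top surface is at z = 429 mm; four round legs, each 38 mm in diameter, run from the floor (z = 0) to the underside of the seat, each leg's axis is inset half a diameter from the nearest pair of seat edges (so the leg's bounding box is flush with the corner).

C is an open storage box with external size 371×219×195 mm and wall thickness 22 mm (the base is also 22 mm thick). The base covers the whole footprint; the four walls stand on the base, with the y-facing walls full-width and the x-facing walls fitting between their inner faces.

Three stools sit around the table at the −y, +y, −x sides. The open box is on top of the table.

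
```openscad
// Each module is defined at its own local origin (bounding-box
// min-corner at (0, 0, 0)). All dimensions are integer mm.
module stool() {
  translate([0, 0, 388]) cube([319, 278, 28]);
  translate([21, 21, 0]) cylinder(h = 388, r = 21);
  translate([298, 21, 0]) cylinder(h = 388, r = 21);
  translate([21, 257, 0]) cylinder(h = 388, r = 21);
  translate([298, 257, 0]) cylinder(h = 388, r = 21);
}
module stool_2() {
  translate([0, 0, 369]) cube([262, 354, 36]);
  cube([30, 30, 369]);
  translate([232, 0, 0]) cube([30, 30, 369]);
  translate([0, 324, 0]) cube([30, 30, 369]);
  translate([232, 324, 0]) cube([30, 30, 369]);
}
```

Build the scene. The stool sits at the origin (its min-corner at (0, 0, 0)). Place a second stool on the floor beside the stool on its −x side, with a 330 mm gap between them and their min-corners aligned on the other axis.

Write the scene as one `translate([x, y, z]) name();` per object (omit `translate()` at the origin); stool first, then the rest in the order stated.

stool();
translate([-592, 0, 0]) stool_2();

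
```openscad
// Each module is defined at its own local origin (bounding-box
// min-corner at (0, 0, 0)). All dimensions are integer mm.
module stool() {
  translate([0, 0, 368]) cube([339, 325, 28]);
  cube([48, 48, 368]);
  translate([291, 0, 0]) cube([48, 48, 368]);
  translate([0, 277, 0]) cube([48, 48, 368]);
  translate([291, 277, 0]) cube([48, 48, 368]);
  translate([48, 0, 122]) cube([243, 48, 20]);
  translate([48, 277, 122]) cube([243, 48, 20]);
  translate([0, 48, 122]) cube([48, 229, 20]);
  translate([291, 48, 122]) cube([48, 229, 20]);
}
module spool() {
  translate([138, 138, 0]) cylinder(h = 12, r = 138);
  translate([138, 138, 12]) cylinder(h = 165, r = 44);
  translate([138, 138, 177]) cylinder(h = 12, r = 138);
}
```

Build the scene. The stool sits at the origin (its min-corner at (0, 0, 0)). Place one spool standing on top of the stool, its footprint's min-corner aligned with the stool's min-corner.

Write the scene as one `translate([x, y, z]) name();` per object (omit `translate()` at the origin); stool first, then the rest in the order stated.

stool();
translate([0, 0, 396]) spool();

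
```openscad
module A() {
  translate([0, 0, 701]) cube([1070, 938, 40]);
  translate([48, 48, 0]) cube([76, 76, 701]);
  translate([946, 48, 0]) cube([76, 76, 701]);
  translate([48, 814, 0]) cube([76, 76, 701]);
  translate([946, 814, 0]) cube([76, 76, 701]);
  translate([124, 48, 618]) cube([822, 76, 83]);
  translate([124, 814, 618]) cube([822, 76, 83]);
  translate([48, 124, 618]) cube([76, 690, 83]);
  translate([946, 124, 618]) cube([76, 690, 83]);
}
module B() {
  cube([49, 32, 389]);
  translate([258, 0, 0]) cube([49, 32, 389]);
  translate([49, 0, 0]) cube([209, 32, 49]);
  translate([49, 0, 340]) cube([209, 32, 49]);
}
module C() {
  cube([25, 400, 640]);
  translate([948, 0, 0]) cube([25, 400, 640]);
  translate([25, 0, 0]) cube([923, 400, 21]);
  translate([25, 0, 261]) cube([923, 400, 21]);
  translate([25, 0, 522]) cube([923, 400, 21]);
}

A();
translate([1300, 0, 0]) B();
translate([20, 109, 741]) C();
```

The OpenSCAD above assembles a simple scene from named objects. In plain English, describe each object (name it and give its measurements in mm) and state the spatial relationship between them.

A is a table with a 1070×938 mm rectangular top, 40 mm thick, top surface at z = 741 mm, supported by four 76×76 mm square legs, each inset 48 mm from the nearest pair of top edges, running from the floor. Four apron rails, 76 mm thick and 83 mm tall, run between adjacent legs with their top edges flush with the underside of the top and their outer faces flush with the legs' outer faces.

B is a picture frame with a 209×291 mm rectangular opening (x by z) and a uniform 49 mm border on every side. Frame depth is 32 mm along y. It is built from two vertical stiles running the full outside height and two horizontal rails spanning the gap between the stiles.

C is a bookshelf 973 mm wide overall, 400 mm deep and 640 mm tall. The two sides are 25 mm thick vertical panels. 3 horizontal shelves of 21 mm thickness span between the inner faces of the sides; the lowest shelf sits on the floor and shelves are stacked with a clear vertical gap of 240 mm between each pair.

The picture frame is on the floor beside the table on its +x side. The bookshelf is on top of the table.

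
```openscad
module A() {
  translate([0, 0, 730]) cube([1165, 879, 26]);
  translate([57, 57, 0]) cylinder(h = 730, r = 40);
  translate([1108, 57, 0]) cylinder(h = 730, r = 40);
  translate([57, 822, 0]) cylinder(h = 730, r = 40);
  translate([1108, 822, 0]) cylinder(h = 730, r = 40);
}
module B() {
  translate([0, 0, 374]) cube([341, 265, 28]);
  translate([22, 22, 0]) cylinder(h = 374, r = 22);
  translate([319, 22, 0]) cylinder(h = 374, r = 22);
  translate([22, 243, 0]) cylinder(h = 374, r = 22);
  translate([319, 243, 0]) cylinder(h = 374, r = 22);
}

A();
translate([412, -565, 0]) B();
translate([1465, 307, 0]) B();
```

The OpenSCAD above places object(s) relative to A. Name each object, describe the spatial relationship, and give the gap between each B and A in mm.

Each stool's nearest face is 300 mm from the table's bounding box.

A is a table. B is a stool. Two stools sit around the table at the −y, +x sides. The gap between each stool and the table is 300 mm.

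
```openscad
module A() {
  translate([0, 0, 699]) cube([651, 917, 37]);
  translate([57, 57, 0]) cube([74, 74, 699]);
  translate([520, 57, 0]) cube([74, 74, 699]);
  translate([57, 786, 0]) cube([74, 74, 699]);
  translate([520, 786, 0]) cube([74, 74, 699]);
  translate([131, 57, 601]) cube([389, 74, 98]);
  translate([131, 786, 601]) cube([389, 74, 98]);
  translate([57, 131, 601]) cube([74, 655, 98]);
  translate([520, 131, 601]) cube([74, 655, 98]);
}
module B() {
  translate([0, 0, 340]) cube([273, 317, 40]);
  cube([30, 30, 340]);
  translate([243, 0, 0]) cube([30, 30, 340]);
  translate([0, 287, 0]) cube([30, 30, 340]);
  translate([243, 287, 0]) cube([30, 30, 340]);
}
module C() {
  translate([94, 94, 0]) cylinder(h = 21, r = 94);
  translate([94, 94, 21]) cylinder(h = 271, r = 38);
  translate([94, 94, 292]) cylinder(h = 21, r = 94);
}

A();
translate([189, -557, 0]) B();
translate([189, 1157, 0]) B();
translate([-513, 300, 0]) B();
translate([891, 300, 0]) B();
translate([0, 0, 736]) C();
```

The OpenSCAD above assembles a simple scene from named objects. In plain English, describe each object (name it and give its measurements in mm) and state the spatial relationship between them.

A is a table with a 651×917 mm rectangular top, 37 mm thick, top surface at z = 736 mm, supported by four 74×74 mm square legs, each inset 57 mm from the nearest pair of top edges, running from the floor. Four apron rails, 74 mm thick and 98 mm tall, run between adjacent legs with their top edges flush with the underside of the top and their outer faces flush with the legs' outer faces.

B is a four-legged stool. The seat is 273×317 mm, 40 mm thick, top at z = 380 mm. It stands on four square legs, each 30×30 mm in cross-section, from z = 0 to the seat underside, each flush with a corner of the seat.

C is a spool: two coaxial disc flanges of radius 94 mm and thickness 21 mm, joined by a core cylinder of radius 38 mm and height 271 mm. The lower flange rests on z = 0 and the three cylinders share a vertical axis.

Four stools sit around the table at the −y, +y, −x, +x sides. The spool is on top of the table.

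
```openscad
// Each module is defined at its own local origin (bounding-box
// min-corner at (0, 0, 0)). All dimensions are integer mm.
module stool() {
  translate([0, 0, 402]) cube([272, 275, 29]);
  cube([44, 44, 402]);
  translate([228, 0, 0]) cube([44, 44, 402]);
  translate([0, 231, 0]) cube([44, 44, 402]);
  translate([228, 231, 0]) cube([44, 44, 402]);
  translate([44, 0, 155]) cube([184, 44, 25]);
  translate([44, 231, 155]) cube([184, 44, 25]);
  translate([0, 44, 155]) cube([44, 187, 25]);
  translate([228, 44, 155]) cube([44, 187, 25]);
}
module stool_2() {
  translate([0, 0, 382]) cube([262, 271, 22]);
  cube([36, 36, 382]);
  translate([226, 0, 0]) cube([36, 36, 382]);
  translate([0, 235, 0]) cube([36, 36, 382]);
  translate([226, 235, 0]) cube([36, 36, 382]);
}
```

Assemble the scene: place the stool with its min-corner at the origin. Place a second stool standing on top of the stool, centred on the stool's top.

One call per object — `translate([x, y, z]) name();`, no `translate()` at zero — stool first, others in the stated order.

stool();
translate([5, 2, 431]) stool_2();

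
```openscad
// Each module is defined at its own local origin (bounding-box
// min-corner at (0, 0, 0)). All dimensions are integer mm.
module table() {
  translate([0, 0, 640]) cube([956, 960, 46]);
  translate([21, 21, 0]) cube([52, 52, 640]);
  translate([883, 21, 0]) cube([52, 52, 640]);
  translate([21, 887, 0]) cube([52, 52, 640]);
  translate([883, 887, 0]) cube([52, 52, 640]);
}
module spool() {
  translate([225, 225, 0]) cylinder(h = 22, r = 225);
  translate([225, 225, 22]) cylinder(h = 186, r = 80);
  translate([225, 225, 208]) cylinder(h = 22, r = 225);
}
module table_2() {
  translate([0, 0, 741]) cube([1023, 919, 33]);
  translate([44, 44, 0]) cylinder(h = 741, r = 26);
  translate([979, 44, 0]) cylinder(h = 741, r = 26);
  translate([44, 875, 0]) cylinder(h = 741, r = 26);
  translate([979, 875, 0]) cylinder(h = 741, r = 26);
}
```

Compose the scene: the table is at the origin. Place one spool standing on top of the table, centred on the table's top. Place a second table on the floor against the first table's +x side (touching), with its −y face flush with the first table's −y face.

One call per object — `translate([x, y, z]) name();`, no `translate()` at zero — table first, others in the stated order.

table();
translate([253, 255, 686]) spool();
translate([956, 0, 0]) table_2();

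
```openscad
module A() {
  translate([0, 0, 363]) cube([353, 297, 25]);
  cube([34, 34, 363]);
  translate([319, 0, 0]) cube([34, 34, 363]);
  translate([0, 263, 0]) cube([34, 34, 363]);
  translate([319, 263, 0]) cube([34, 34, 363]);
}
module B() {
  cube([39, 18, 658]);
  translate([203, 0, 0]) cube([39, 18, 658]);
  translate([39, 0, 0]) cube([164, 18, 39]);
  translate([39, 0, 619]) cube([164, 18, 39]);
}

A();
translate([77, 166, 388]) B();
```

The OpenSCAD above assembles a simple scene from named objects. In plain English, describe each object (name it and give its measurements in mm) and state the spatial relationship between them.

A is a four-legged stool. The seat is a 353×297×25 mm slab whose top surface is at z = 388 mm; four square legs, each 34×34 mm in cross-section, run from the floor (z = 0) to the underside of the seat, each flush with a corner of the seat.

B is a picture frame with a 164×580 mm rectangular opening (x by z) and a uniform 39 mm border on every side. Frame depth is 18 mm along y. It is built from two vertical stiles running the full outside height and two horizontal rails spanning the gap between the stiles.

The picture frame is on top of the stool.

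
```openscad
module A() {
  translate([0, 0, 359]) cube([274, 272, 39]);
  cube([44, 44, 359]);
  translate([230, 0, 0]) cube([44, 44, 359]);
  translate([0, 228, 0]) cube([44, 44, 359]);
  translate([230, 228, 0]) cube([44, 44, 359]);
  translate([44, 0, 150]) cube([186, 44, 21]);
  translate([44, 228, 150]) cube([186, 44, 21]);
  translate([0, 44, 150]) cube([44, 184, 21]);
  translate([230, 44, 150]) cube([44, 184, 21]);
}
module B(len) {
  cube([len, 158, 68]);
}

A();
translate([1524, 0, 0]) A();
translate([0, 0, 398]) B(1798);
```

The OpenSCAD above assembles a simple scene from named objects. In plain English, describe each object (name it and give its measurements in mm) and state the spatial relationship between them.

A is a four-legged stool. The seat is a 274×272×39 mm slab whose top surface is at z = 398 mm; four square legs, each 44×44 mm in cross-section, run from the floor (z = 0) to the underside of the seat, each flush with a corner of the seat. Four stretchers, 44 mm wide and 21 mm tall, connect adjacent legs with their undersides at z = 150 mm, each running between the inner faces of the legs it joins and aligned with the legs' outer faces on the other axis.

B is a rectangular beam 1798 mm long (x), 158 mm deep (y), 68 mm thick (z).

The beam spans the tops of two stools placed 1250 mm apart, resting at z = 398 mm.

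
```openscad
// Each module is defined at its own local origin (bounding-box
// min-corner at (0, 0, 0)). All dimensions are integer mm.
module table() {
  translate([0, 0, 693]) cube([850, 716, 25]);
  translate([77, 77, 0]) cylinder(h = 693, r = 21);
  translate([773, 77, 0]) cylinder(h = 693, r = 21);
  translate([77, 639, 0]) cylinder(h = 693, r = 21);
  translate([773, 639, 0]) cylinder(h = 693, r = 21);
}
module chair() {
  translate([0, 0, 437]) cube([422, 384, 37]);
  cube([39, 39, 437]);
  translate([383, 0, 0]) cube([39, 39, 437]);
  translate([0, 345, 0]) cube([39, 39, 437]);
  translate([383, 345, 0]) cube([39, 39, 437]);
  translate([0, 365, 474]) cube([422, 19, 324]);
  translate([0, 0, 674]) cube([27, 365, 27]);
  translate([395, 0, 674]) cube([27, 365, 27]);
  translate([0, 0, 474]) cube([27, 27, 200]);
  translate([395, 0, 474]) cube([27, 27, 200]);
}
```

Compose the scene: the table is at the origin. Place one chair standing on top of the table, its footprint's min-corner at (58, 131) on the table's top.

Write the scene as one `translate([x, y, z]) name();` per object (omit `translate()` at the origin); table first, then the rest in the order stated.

table();
translate([58, 131, 718]) chair();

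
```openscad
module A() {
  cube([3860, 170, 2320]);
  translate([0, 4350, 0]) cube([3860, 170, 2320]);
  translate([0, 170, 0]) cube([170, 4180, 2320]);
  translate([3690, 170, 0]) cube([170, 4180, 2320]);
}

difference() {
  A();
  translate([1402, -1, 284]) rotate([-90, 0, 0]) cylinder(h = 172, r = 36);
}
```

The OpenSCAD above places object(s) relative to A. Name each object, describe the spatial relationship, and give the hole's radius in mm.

A is a house frame. The house frame has a circular hole through its front wall. The hole's radius is 36 mm.

The subtracted cylinder has r = 36 mm.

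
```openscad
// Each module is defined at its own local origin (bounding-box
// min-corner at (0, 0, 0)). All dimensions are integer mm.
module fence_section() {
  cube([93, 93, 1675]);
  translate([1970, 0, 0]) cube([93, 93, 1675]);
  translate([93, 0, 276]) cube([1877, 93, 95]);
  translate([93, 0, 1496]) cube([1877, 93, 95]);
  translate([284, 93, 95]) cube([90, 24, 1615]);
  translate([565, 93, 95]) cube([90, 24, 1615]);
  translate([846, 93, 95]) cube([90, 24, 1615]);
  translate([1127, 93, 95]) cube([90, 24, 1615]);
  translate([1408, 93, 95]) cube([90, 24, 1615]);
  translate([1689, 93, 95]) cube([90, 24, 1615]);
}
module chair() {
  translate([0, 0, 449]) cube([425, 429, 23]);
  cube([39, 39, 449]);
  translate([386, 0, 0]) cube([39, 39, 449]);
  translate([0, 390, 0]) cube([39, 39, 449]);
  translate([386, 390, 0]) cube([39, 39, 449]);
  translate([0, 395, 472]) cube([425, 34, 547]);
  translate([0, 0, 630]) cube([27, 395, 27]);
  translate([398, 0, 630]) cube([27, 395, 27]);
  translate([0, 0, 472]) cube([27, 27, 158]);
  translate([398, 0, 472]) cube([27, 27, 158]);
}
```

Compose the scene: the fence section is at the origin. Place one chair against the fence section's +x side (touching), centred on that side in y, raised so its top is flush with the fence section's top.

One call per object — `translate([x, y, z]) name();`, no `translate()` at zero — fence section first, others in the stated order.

fence_section();
translate([2063, -156, 691]) chair();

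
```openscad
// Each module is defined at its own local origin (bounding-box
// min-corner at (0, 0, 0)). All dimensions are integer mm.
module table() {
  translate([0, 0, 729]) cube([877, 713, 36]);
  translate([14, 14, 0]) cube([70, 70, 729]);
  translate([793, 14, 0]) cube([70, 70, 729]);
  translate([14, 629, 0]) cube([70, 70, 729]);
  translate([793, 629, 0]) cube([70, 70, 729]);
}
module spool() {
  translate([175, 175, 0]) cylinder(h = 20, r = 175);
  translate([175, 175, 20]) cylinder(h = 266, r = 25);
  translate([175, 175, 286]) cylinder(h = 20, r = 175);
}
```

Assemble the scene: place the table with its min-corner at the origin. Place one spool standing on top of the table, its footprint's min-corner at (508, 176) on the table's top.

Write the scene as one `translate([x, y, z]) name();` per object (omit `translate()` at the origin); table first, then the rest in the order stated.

table();
translate([508, 176, 765]) spool();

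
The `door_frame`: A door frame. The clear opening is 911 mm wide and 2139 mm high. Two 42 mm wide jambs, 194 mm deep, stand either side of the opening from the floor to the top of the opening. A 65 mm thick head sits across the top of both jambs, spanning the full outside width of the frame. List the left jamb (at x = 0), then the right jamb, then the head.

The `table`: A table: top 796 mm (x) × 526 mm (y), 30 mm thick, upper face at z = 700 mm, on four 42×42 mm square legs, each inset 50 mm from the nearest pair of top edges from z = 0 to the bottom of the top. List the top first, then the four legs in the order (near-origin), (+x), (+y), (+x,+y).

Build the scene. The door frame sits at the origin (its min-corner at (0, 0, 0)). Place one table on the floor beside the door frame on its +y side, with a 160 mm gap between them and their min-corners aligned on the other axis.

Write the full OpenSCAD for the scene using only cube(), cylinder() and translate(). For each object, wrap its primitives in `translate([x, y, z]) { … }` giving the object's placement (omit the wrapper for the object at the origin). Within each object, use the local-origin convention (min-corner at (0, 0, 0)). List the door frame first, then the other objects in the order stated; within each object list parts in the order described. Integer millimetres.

cube([42, 194, 2139]);
translate([953, 0, 0]) cube([42, 194, 2139]);
translate([0, 0, 2139]) cube([995, 194, 65]);
translate([0, 354, 0]) {
  translate([0, 0, 670]) cube([796, 526, 30]);
  translate([50, 50, 0]) cube([42, 42, 670]);
  translate([704, 50, 0]) cube([42, 42, 670]);
  translate([50, 434, 0]) cube([42, 42, 670]);
  translate([704, 434, 0]) cube([42, 42, 670]);
}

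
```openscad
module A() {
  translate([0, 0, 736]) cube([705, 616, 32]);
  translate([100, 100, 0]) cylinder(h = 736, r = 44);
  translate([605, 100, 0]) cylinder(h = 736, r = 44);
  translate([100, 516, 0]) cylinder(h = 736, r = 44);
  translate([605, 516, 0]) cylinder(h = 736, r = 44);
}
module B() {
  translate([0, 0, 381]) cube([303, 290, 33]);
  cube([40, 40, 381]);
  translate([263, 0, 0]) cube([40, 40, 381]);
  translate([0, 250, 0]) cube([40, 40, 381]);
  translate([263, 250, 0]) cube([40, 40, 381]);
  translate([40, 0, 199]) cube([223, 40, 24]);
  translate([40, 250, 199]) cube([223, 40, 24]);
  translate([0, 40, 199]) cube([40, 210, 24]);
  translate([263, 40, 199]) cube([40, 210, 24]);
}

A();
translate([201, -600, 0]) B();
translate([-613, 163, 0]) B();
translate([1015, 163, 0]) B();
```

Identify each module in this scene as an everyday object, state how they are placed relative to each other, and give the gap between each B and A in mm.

Each stool's nearest face is 310 mm from the table's bounding box.

A is a table. B is a stool. Three stools sit around the table at the −y, −x, +x sides. The gap between each stool and the table is 310 mm.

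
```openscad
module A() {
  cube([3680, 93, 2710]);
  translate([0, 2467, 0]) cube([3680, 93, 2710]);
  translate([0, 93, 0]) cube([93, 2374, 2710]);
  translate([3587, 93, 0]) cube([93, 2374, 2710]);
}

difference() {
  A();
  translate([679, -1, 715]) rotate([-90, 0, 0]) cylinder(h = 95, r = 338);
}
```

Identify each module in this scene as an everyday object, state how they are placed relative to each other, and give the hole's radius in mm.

A is a house frame. The house frame has a circular hole through its front wall. The hole's radius is 338 mm.

The subtracted cylinder has r = 338 mm.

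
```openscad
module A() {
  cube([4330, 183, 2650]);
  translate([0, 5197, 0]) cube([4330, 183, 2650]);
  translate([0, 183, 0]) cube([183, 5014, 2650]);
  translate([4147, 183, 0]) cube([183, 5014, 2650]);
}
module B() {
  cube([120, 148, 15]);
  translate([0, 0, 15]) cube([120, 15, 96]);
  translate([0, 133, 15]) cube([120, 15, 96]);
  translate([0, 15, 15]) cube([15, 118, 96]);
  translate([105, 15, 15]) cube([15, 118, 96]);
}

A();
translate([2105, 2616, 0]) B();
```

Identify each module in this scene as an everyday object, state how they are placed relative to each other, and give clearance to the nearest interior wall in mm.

A is a house frame. B is an open box. The open box sits inside the house frame, centred. The clearance to the nearest interior wall is 1922 mm.

Clearances: x = 1922, y = 2433; minimum 1922 mm.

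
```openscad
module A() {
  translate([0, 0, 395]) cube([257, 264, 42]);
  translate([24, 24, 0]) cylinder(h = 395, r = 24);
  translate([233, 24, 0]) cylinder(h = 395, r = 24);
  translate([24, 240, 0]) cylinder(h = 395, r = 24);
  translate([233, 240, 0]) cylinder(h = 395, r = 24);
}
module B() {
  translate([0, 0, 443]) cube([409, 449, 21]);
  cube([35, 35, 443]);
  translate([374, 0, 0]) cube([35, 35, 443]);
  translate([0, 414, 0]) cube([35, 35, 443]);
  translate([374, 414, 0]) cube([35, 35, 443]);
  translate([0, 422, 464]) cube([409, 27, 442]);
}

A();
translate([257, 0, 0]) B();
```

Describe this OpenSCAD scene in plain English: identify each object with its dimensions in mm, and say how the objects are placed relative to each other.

A is a four-legged stool. The seat is a 257×264×42 mm slab whose top surface is at z = 437 mm; four round legs, each 48 mm in diameter, run from the floor (z = 0) to the underside of the seat, each leg's axis is inset half a diameter from the nearest pair of seat edges (so the leg's bounding box is flush with the corner).

B is a chair. The seat is a 409×449×21 mm slab with its top at z = 464 mm, on four 35×35 mm corner legs (flush with the seat edges, standing on z = 0). A flat backrest 27 mm thick, 442 mm tall, spans the full seat width and rises from the seat top along its +y edge, rear face flush with the rear of the seat.

The chair is against the stool's +x side, with their −y faces flush.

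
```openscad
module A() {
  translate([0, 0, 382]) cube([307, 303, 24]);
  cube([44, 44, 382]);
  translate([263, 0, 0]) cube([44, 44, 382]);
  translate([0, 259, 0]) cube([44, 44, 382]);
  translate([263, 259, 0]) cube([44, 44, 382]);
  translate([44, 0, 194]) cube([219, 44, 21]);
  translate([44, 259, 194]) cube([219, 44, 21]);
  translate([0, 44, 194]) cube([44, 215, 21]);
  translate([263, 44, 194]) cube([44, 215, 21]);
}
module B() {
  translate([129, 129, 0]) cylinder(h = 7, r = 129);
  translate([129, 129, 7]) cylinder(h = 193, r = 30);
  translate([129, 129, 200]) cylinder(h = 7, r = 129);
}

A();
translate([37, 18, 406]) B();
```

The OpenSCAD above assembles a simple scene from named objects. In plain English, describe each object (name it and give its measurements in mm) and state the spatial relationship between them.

A is a simple wooden stool: a rectangular seat 307 mm (x) by 303 mm (y), 24 mm thick, top face at z = 406 mm, on four square legs, each 44×44 mm in cross-section. The legs rest on z = 0, each flush with a corner of the seat. Four stretchers, 44 mm wide and 21 mm tall, connect adjacent legs with their undersides at z = 194 mm, each running between the inner faces of the legs it joins and aligned with the legs' outer faces on the other axis.

B is a spool: two coaxial disc flanges of radius 129 mm and thickness 7 mm, joined by a core cylinder of radius 30 mm and height 193 mm. The lower flange rests on z = 0 and the three cylinders share a vertical axis.

The spool is on top of the stool.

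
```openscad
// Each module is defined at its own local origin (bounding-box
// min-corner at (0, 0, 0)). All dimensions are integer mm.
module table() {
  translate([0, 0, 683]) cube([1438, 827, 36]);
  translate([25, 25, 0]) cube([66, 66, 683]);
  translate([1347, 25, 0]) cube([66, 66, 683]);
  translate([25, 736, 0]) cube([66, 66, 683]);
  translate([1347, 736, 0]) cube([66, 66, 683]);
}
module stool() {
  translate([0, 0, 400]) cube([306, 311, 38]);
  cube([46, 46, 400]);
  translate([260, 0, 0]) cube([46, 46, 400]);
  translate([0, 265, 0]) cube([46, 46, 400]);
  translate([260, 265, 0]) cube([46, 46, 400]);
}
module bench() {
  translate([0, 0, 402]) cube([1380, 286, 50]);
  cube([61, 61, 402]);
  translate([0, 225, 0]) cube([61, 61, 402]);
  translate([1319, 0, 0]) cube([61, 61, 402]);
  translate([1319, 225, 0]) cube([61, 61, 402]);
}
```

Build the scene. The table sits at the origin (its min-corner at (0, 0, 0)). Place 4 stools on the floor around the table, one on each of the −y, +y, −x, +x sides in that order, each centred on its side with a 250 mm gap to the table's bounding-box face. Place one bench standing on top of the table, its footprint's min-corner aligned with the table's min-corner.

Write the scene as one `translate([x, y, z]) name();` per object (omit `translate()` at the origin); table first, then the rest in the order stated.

table();
translate([566, -561, 0]) stool();
translate([566, 1077, 0]) stool();
translate([-556, 258, 0]) stool();
translate([1688, 258, 0]) stool();
translate([0, 0, 719]) bench();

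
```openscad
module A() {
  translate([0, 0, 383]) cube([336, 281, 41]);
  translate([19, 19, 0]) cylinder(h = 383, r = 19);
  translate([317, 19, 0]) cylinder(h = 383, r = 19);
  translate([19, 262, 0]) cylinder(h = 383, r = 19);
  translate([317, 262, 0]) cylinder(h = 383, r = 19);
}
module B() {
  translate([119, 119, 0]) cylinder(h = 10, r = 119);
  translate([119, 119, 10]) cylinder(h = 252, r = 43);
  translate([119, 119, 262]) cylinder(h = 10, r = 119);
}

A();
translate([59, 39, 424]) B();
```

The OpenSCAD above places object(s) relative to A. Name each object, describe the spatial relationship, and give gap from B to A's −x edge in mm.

The spool's min-x is at 59; the stool's min-x is 0; gap = 59 mm.

A is a stool. B is a spool. The spool is on top of the stool. The gap from the spool to the stool's −x edge is 59 mm.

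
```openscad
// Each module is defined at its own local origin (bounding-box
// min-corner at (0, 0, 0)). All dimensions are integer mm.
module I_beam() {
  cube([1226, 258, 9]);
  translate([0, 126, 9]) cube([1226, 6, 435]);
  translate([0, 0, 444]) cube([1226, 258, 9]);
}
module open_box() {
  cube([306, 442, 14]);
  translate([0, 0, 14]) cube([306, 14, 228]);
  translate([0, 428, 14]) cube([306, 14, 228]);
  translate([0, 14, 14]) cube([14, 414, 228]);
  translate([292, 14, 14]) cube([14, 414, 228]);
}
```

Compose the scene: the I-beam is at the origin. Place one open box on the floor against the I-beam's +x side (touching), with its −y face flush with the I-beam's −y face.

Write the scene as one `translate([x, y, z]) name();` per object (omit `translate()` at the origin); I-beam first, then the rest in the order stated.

I_beam();
translate([1226, 0, 0]) open_box();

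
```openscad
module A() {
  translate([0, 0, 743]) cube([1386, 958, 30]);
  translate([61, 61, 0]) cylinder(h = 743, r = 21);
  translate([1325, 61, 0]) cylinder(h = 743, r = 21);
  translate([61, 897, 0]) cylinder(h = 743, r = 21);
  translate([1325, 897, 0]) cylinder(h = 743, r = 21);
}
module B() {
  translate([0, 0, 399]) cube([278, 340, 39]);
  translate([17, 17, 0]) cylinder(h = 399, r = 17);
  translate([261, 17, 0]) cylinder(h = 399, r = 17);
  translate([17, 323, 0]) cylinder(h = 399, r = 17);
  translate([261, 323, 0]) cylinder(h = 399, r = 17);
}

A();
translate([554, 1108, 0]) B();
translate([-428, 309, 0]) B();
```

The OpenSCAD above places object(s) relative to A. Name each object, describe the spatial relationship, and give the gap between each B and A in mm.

A is a table. B is a stool. Two stools sit around the table at the +y, −x sides. The gap between each stool and the table is 150 mm.

Each stool's nearest face is 150 mm from the table's bounding box.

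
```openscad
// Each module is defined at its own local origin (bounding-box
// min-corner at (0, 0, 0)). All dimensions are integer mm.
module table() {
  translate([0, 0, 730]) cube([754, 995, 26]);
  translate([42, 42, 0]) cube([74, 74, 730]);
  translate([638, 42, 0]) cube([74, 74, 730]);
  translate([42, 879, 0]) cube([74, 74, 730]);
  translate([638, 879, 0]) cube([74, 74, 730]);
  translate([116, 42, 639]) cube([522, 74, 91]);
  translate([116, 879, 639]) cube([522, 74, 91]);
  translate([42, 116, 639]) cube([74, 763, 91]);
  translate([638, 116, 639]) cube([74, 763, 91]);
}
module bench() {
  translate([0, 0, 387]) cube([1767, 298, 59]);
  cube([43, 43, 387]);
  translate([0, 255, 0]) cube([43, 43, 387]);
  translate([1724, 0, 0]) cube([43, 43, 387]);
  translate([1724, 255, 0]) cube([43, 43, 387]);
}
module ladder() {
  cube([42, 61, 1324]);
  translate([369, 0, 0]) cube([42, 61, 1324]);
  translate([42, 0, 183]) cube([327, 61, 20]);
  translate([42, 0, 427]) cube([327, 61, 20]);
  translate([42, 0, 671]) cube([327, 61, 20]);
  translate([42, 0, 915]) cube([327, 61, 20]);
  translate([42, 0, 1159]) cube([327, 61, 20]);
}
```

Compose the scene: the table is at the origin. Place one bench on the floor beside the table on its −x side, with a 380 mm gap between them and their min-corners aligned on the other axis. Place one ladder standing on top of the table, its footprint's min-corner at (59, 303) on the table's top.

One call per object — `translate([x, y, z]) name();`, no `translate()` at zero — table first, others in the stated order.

table();
translate([-2147, 0, 0]) bench();
translate([59, 303, 756]) ladder();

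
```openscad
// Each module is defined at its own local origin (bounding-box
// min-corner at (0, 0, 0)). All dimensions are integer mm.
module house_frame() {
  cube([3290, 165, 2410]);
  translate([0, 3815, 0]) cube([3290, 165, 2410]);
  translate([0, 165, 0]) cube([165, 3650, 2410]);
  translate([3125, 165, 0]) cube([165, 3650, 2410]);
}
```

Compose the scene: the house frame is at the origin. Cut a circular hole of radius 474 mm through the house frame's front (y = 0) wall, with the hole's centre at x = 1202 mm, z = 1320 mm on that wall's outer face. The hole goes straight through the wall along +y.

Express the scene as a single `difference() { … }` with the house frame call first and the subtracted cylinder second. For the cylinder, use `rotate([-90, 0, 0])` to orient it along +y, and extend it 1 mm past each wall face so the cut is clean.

difference() {
  house_frame();
  translate([1202, -1, 1320]) rotate([-90, 0, 0]) cylinder(h = 167, r = 474);
}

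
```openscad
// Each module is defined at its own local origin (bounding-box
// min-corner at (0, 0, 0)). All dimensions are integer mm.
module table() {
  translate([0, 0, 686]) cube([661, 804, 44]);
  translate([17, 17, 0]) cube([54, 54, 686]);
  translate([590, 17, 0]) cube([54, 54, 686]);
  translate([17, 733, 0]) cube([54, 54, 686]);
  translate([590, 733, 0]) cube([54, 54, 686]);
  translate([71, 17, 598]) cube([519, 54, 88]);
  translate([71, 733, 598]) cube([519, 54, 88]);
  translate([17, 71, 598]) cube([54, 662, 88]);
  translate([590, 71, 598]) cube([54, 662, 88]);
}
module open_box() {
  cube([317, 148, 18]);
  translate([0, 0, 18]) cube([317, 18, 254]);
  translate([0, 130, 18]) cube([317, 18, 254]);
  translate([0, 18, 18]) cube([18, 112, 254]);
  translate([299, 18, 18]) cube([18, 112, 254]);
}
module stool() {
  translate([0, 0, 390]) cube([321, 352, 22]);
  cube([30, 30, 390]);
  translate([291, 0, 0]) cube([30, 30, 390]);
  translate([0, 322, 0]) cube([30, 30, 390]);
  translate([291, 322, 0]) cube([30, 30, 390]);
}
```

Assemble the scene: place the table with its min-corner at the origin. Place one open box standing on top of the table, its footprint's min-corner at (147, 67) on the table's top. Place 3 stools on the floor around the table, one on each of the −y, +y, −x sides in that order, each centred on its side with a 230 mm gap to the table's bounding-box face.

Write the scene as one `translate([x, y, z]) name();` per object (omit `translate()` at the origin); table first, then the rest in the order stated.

table();
translate([147, 67, 730]) open_box();
translate([170, -582, 0]) stool();
translate([170, 1034, 0]) stool();
translate([-551, 226, 0]) stool();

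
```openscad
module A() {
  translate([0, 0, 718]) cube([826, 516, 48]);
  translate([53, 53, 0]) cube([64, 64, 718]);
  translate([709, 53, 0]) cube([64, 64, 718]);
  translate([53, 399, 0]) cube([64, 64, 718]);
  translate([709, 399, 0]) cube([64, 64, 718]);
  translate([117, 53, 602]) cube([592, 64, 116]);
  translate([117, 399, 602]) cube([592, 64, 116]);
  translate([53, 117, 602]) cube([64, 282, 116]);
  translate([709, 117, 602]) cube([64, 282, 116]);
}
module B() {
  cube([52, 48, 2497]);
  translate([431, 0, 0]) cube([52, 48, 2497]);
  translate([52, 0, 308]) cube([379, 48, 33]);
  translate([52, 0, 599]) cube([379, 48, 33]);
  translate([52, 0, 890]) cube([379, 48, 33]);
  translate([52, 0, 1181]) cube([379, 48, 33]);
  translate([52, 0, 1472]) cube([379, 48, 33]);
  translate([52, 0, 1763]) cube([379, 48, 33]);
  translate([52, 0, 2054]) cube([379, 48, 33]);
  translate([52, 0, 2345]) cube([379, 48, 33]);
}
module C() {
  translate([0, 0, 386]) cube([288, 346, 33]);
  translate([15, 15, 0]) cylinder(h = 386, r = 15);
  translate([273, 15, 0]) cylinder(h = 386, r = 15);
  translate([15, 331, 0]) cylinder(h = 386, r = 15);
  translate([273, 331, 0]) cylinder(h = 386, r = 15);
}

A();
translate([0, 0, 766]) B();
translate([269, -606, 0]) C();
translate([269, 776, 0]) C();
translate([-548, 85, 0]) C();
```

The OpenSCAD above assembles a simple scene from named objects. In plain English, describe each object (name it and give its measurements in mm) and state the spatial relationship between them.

A is a table with a 826×516 mm rectangular top, 48 mm thick, top surface at z = 766 mm, supported by four 64×64 mm square legs, each inset 53 mm from the nearest pair of top edges, running from the floor. Four apron rails, 64 mm thick and 116 mm tall, run between adjacent legs with their top edges flush with the underside of the top and their outer faces flush with the legs' outer faces.

B is a straight ladder. Two 52×48 mm vertical rails, 2497 mm tall, stand 483 mm apart (outside-to-outside) with their front faces coplanar on the −y side. 8 rungs, each 48 mm deep and 33 mm tall, span between the inner faces of the rails, front faces flush with the rails. The lowest rung's underside is at z = 308 mm and rungs are spaced 291 mm apart (underside to underside).

C is a simple wooden stool: a rectangular seat 288 mm (x) by 346 mm (y), 33 mm thick, top face at z = 419 mm, on four round legs, each 30 mm in diameter. The legs rest on z = 0, each leg's axis is inset half a diameter from the nearest pair of seat edges (so the leg's bounding box is flush with the corner).

The ladder is on top of the table. Three stools sit around the table at the −y, +y, −x sides.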